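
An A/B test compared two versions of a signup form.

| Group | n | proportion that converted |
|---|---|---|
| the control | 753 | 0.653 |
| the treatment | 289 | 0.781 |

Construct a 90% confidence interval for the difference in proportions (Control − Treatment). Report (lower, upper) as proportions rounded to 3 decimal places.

(-0.177, -0.079)

SE₁ = √(p̂₁(1−p̂₁)/n₁) = √(0.6530·0.3470/753) = 0.01735; SE₂ = √(0.7810·0.2190/289) = 0.02433.
Independent samples: SE of the difference = √(SE₁² + SE₂²) = √(0.0003010225 + 0.0005919489) = 0.02988.
z* for 90% confidence is 1.645, so the margin of error is 1.645 × 0.02988 = 0.04915.
Point estimate p̂₁ − p̂₂ = 0.6530 − 0.7810 = -0.1280.
-0.1280 ± 0.04915 → (-0.177, -0.079).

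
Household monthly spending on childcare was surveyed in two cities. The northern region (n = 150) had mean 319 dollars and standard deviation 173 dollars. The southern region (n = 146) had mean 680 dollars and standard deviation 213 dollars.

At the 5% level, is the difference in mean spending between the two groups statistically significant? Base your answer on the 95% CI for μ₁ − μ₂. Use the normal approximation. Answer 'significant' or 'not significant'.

Per-group SEs: s₁/√n₁ = 173/√150 = 14.1254, s₂/√n₂ = 213/√146 = 17.6280.
Unpooled SE of the difference: √(199.52692516 + 310.746384) = 22.5892.
Margin of error = z* · SE = 1.960 × 22.5892 = 44.2748.
x̄₁ − x̄₂ = 319 − 680 = -361.0000.
CI: -361.0000 ± 44.2748 = (-405.2748, -316.7252).
The interval (-405.2748, -316.7252) does not contain 0, so the difference is significant.

significant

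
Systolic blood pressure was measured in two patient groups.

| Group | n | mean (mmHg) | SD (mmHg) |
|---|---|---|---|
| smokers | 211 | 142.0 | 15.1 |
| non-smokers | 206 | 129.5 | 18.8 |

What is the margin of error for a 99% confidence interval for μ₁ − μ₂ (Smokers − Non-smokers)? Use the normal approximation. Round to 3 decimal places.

Per-group SEs: s₁/√n₁ = 15.1/√211 = 1.0395, s₂/√n₂ = 18.8/√206 = 1.3099.
Unpooled SE of the difference: √(1.08056025 + 1.71583801) = 1.6722.
Margin of error = z* · SE = 2.576 × 1.6722 = 4.3076.

4.308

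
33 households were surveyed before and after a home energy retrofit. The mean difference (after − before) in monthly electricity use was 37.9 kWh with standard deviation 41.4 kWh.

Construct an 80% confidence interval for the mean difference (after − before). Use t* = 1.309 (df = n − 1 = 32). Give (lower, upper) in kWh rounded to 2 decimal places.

(28.47, 47.33)

This is a matched-pairs design, so SE = s_d/√n = 41.4/√33 = 7.2068.
Margin = 1.309 × 7.2068 = 9.4337; the interval is 37.9 ± 9.4337 = (28.47, 47.33).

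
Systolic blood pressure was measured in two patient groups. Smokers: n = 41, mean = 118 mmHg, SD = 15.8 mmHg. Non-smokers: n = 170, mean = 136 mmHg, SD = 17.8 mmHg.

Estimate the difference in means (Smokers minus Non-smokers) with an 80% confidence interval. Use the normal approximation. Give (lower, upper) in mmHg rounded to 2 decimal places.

Per-group SEs: s₁/√n₁ = 15.8/√41 = 2.4675, s₂/√n₂ = 17.8/√170 = 1.3652.
Unpooled SE of the difference: √(6.08855625 + 1.86377104) = 2.8200.
Margin of error = z* · SE = 1.282 × 2.8200 = 3.6152.
x̄₁ − x̄₂ = 118 − 136 = -18.0000.
CI: -18.0000 ± 3.6152 = (-21.62, -14.38).

(-21.62, -14.38)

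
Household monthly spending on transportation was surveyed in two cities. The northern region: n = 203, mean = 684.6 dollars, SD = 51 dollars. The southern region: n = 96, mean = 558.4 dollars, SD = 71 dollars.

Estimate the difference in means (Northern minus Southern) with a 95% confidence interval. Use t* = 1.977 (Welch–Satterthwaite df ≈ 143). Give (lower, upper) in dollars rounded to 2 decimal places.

(110.22, 142.18)

Per-group SEs: s₁/√n₁ = 51/√203 = 3.5795, s₂/√n₂ = 71/√96 = 7.2464.
Unpooled SE of the difference: √(12.81282025 + 52.51031296) = 8.0823.
Margin of error = t* · SE = 1.977 × 8.0823 = 15.9787.
x̄₁ − x̄₂ = 684.6 − 558.4 = 126.2000.
CI: 126.2000 ± 15.9787 = (110.22, 142.18).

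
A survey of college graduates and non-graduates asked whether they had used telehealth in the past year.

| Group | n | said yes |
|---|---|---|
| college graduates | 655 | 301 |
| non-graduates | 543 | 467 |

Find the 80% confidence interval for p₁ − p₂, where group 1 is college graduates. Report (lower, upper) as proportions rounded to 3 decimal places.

(-0.432, -0.369)

p̂₁ = 301/655 = 0.4595 and p̂₂ = 467/543 = 0.8600.
SE₁ = √(p̂₁(1−p̂₁)/n₁) = √(0.4595·0.5405/655) = 0.01947; SE₂ = √(0.8600·0.1400/543) = 0.01489.
Independent samples: SE of the difference = √(SE₁² + SE₂²) = √(0.0003790809 + 0.0002217121) = 0.02451.
z* for 80% confidence is 1.282, so the margin of error is 1.282 × 0.02451 = 0.03142.
Point estimate p̂₁ − p̂₂ = 0.4595 − 0.8600 = -0.4005.
-0.4005 ± 0.03142 → (-0.432, -0.369).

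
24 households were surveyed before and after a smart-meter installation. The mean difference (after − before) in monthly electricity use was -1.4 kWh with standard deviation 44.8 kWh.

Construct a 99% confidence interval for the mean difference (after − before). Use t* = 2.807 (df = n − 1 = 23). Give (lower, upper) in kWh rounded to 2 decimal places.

This is a matched-pairs design, so SE = s_d/√n = 44.8/√24 = 9.1448.
Margin = 2.807 × 9.1448 = 25.6695; the interval is -1.4 ± 25.6695 = (-27.07, 24.27).

(-27.07, 24.27)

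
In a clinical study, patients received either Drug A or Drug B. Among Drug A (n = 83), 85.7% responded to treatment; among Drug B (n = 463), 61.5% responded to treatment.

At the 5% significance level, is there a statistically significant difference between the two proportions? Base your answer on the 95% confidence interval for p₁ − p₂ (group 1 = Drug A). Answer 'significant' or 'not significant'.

The two standard errors are √(0.8570×0.1430/83) = 0.03843 and √(0.6150×0.3850/463) = 0.02261.
Because the samples are independent, SE_diff = √(0.03843² + 0.02261²) = 0.04459.
Using z* = 1.960 for 95%, ME = 1.960 × 0.04459 = 0.08740.
p̂₁ − p̂₂ = 0.2420; interval 0.2420 ± 0.08740 gives (0.15460, 0.32940).
The interval (0.15460, 0.32940) does not contain 0, so the difference is significant.

significant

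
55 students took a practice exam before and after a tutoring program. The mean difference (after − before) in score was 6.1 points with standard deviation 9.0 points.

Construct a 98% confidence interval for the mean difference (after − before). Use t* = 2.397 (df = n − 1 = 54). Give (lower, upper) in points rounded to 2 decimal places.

(3.19, 9.01)

Paired design: SE = s_d/√n = 9.0/√55 = 1.2136.
t* = 2.397; margin of error = 2.397 × 1.2136 = 2.9090.
6.1 ± 2.9090 → (3.19, 9.01).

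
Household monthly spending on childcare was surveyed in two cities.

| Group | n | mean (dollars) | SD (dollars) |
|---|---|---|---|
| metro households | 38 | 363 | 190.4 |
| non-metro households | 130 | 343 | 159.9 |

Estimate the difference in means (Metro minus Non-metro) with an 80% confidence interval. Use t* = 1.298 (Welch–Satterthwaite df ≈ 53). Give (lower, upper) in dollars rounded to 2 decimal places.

(-24.03, 64.03)

SE₁ = s₁/√n₁ = 190.4/√38 = 30.8870; SE₂ = 159.9/√130 = 14.0242.
Independent samples, unequal variances: SE_diff = √(SE₁² + SE₂²) = √(954.006769 + 196.67818564) = 33.9217.
t* = 1.298, so margin of error = 1.298 × 33.9217 = 44.0304.
Difference in means = 363 − 343 = 20.0000.
20.0000 ± 44.0304 → (-24.03, 64.03).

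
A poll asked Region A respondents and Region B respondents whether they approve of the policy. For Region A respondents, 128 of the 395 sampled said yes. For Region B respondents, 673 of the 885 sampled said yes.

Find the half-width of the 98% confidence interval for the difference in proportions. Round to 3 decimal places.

0.064

Sample proportions: 128/395 = 0.3241, 673/885 = 0.7605.
Each SE is √(p̂(1−p̂)/n): √(0.3241·0.6759/395) = 0.02355 and √(0.7605·0.2395/885) = 0.01435.
SE(p̂₁ − p̂₂) = √(SE₁² + SE₂²) = √(0.0005546025 + 0.0002059225) = 0.02758, since the two samples are independent.
At 98% confidence z* = 2.326; margin = 2.326 × 0.02758 = 0.06415.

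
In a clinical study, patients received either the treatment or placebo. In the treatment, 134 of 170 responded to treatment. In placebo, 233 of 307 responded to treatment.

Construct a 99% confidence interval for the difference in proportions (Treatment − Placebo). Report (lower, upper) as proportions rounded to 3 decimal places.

(-0.073, 0.132)

First, p̂₁ = 134/170 = 0.7882; p̂₂ = 233/307 = 0.7590.
The two standard errors are √(0.7882×0.2118/170) = 0.03134 and √(0.7590×0.2410/307) = 0.02441.
Because the samples are independent, SE_diff = √(0.03134² + 0.02441²) = 0.03972.
Using z* = 2.576 for 99%, ME = 2.576 × 0.03972 = 0.10232.
p̂₁ − p̂₂ = 0.0292; interval 0.0292 ± 0.10232 gives (-0.073, 0.132).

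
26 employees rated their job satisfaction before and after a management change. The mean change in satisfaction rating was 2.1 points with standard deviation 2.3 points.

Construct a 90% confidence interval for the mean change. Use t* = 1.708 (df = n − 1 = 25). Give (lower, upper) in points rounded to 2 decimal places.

(1.33, 2.87)

Paired design: SE = s_d/√n = 2.3/√26 = 0.4511.
t* = 1.708; margin of error = 1.708 × 0.4511 = 0.7705.
2.1 ± 0.7705 → (1.33, 2.87).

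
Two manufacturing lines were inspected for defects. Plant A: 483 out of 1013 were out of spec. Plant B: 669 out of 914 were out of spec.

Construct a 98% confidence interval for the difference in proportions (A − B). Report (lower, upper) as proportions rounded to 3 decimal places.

(-0.305, -0.205)

First, p̂₁ = 483/1013 = 0.4768; p̂₂ = 669/914 = 0.7319.
The two standard errors are √(0.4768×0.5232/1013) = 0.01569 and √(0.7319×0.2681/914) = 0.01465.
Because the samples are independent, SE_diff = √(0.01569² + 0.01465²) = 0.02147.
Using z* = 2.326 for 98%, ME = 2.326 × 0.02147 = 0.04994.
p̂₁ − p̂₂ = -0.2551; interval -0.2551 ± 0.04994 gives (-0.305, -0.205).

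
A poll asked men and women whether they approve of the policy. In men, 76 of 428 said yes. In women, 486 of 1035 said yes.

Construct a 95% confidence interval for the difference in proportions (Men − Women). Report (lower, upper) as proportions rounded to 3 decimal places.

Sample proportions: 76/428 = 0.1776, 486/1035 = 0.4696.
Each SE is √(p̂(1−p̂)/n): √(0.1776·0.8224/428) = 0.01847 and √(0.4696·0.5304/1035) = 0.01551.
SE(p̂₁ − p̂₂) = √(SE₁² + SE₂²) = √(0.0003411409 + 0.0002405601) = 0.02412, since the two samples are independent.
At 95% confidence z* = 1.960; margin = 1.960 × 0.02412 = 0.04728.
The difference is 0.1776 − 0.4696 = -0.2920, so the interval is -0.2920 ± 0.04728 = (-0.339, -0.245).

(-0.339, -0.245)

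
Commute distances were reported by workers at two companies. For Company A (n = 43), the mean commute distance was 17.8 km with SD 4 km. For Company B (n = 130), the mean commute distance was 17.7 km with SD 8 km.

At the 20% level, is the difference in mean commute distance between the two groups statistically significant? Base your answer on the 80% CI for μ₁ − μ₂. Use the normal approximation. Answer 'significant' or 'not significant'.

Per-group SEs: s₁/√n₁ = 4/√43 = 0.6100, s₂/√n₂ = 8/√130 = 0.7016.
Unpooled SE of the difference: √(0.3721 + 0.49224256) = 0.9297.
Margin of error = z* · SE = 1.282 × 0.9297 = 1.1919.
x̄₁ − x̄₂ = 17.8 − 17.7 = 0.1000.
CI: 0.1000 ± 1.1919 = (-1.0919, 1.2919).
The interval (-1.0919, 1.2919) contains 0, so the difference is not significant.

not significant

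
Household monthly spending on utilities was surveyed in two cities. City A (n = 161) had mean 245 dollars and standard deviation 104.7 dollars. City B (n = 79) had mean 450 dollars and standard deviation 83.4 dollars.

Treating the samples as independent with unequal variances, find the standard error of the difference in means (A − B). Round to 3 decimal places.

12.495

SE₁ = s₁/√n₁ = 104.7/√161 = 8.2515; SE₂ = 83.4/√79 = 9.3832.
Independent samples, unequal variances: SE_diff = √(SE₁² + SE₂²) = √(68.08725225 + 88.04444224) = 12.4953.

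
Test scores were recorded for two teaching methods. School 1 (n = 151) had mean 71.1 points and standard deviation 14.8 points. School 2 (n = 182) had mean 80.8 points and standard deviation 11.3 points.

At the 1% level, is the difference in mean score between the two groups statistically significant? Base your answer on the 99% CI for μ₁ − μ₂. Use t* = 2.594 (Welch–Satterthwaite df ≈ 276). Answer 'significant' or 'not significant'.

Per-group SEs: s₁/√n₁ = 14.8/√151 = 1.2044, s₂/√n₂ = 11.3/√182 = 0.8376.
Unpooled SE of the difference: √(1.45057936 + 0.70157376) = 1.4670.
Margin of error = t* · SE = 2.594 × 1.4670 = 3.8054.
x̄₁ − x̄₂ = 71.1 − 80.8 = -9.7000.
CI: -9.7000 ± 3.8054 = (-13.5054, -5.8946).
The interval (-13.5054, -5.8946) does not contain 0, so the difference is significant.

significant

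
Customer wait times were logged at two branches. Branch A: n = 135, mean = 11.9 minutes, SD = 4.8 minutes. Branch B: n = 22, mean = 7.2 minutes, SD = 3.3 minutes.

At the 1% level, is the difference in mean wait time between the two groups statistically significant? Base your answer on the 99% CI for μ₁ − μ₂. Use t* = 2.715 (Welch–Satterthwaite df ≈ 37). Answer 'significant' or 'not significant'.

significant

Per-group SEs: s₁/√n₁ = 4.8/√135 = 0.4131, s₂/√n₂ = 3.3/√22 = 0.7036.
Unpooled SE of the difference: √(0.17065161 + 0.49505296) = 0.8159.
Margin of error = t* · SE = 2.715 × 0.8159 = 2.2152.
x̄₁ − x̄₂ = 11.9 − 7.2 = 4.7000.
CI: 4.7000 ± 2.2152 = (2.4848, 6.9152).
The interval (2.4848, 6.9152) does not contain 0, so the difference is significant.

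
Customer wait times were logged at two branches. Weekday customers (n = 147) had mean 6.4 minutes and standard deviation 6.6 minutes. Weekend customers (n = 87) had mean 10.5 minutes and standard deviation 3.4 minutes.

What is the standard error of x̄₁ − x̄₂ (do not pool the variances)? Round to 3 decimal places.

0.655

SE₁ = s₁/√n₁ = 6.6/√147 = 0.5444; SE₂ = 3.4/√87 = 0.3645.
Independent samples, unequal variances: SE_diff = √(SE₁² + SE₂²) = √(0.29637136 + 0.13286025) = 0.6552.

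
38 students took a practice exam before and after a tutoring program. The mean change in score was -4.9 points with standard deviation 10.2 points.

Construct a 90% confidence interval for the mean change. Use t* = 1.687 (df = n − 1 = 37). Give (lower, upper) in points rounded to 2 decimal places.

This is a matched-pairs design, so SE = s_d/√n = 10.2/√38 = 1.6547.
Margin = 1.687 × 1.6547 = 2.7915; the interval is -4.9 ± 2.7915 = (-7.69, -2.11).

(-7.69, -2.11)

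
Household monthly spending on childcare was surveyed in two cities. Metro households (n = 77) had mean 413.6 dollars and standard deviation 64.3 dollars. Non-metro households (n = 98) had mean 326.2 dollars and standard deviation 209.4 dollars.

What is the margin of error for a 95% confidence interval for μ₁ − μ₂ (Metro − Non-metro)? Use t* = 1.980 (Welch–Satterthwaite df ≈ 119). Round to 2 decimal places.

44.32

Per-group SEs: s₁/√n₁ = 64.3/√77 = 7.3277, s₂/√n₂ = 209.4/√98 = 21.1526.
Unpooled SE of the difference: √(53.69518729 + 447.43248676) = 22.3859.
Margin of error = t* · SE = 1.980 × 22.3859 = 44.3241.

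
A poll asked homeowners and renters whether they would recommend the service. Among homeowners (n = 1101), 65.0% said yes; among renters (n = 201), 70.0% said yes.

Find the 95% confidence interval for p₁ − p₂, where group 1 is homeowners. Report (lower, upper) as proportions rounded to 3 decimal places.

SE₁ = √(p̂₁(1−p̂₁)/n₁) = √(0.6500·0.3500/1101) = 0.01437; SE₂ = √(0.7000·0.3000/201) = 0.03232.
Independent samples: SE of the difference = √(SE₁² + SE₂²) = √(0.0002064969 + 0.0010445824) = 0.03537.
z* for 95% confidence is 1.960, so the margin of error is 1.960 × 0.03537 = 0.06933.
Point estimate p̂₁ − p̂₂ = 0.6500 − 0.7000 = -0.0500.
-0.0500 ± 0.06933 → (-0.119, 0.019).

(-0.119, 0.019)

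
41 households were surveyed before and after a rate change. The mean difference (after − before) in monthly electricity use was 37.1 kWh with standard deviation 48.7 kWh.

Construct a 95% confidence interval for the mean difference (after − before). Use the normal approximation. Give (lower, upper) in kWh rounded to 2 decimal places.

This is a matched-pairs design, so SE = s_d/√n = 48.7/√41 = 7.6057.
Margin = 1.960 × 7.6057 = 14.9072; the interval is 37.1 ± 14.9072 = (22.19, 52.01).

(22.19, 52.01)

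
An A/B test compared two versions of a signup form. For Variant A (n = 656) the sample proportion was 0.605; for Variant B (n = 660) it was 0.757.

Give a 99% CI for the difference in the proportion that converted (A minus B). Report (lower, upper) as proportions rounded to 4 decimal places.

(-0.2173, -0.0867)

The two standard errors are √(0.6050×0.3950/656) = 0.01909 and √(0.7570×0.2430/660) = 0.01669.
Because the samples are independent, SE_diff = √(0.01909² + 0.01669²) = 0.02536.
Using z* = 2.576 for 99%, ME = 2.576 × 0.02536 = 0.06533.
p̂₁ − p̂₂ = -0.1520; interval -0.1520 ± 0.06533 gives (-0.2173, -0.0867).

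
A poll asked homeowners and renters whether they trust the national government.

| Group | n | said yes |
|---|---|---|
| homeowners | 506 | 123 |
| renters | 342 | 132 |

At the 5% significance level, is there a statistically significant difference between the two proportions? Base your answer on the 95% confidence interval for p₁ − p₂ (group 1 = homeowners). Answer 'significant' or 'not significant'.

First, p̂₁ = 123/506 = 0.2431; p̂₂ = 132/342 = 0.3860.
The two standard errors are √(0.2431×0.7569/506) = 0.01907 and √(0.3860×0.6140/342) = 0.02632.
Because the samples are independent, SE_diff = √(0.01907² + 0.02632²) = 0.03250.
Using z* = 1.960 for 95%, ME = 1.960 × 0.03250 = 0.06370.
p̂₁ − p̂₂ = -0.1429; interval -0.1429 ± 0.06370 gives (-0.20660, -0.07920).
The interval (-0.20660, -0.07920) does not contain 0, so the difference is significant.

significant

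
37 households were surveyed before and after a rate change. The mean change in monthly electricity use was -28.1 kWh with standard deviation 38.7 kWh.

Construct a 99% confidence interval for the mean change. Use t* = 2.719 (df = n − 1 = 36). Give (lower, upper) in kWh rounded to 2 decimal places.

(-45.40, -10.80)

This is a matched-pairs design, so SE = s_d/√n = 38.7/√37 = 6.3622.
Margin = 2.719 × 6.3622 = 17.2988; the interval is -28.1 ± 17.2988 = (-45.40, -10.80).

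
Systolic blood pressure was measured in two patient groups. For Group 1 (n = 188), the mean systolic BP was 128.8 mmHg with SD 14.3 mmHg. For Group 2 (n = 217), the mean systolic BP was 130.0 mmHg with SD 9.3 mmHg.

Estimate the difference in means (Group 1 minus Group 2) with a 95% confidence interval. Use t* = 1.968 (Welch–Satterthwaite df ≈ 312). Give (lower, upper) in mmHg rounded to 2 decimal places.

Per-group SEs: s₁/√n₁ = 14.3/√188 = 1.0429, s₂/√n₂ = 9.3/√217 = 0.6313.
Unpooled SE of the difference: √(1.08764041 + 0.39853969) = 1.2191.
Margin of error = t* · SE = 1.968 × 1.2191 = 2.3992.
x̄₁ − x̄₂ = 128.8 − 130.0 = -1.2000.
CI: -1.2000 ± 2.3992 = (-3.60, 1.20).

(-3.60, 1.20)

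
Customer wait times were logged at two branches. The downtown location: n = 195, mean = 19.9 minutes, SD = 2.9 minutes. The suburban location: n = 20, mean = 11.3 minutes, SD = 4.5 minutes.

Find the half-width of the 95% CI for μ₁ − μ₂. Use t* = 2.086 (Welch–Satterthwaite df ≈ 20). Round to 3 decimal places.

2.143

Per-group SEs: s₁/√n₁ = 2.9/√195 = 0.2077, s₂/√n₂ = 4.5/√20 = 1.0062.
Unpooled SE of the difference: √(0.04313929 + 1.01243844) = 1.0274.
Margin of error = t* · SE = 2.086 × 1.0274 = 2.1432.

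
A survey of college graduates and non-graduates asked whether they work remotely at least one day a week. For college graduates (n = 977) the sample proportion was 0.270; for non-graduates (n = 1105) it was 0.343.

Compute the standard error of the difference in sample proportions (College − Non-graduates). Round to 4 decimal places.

0.0201

Each SE is √(p̂(1−p̂)/n): √(0.2700·0.7300/977) = 0.01420 and √(0.3430·0.6570/1105) = 0.01428.
SE(p̂₁ − p̂₂) = √(SE₁² + SE₂²) = √(0.00020164 + 0.0002039184) = 0.02014, since the two samples are independent.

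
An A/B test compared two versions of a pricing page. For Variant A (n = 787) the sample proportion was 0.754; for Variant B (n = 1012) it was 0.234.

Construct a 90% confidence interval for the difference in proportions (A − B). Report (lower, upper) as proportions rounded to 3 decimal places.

(0.487, 0.553)

Each SE is √(p̂(1−p̂)/n): √(0.7540·0.2460/787) = 0.01535 and √(0.2340·0.7660/1012) = 0.01331.
SE(p̂₁ − p̂₂) = √(SE₁² + SE₂²) = √(0.0002356225 + 0.0001771561) = 0.02032, since the two samples are independent.
At 90% confidence z* = 1.645; margin = 1.645 × 0.02032 = 0.03343.
The difference is 0.7540 − 0.2340 = 0.5200, so the interval is 0.5200 ± 0.03343 = (0.487, 0.553).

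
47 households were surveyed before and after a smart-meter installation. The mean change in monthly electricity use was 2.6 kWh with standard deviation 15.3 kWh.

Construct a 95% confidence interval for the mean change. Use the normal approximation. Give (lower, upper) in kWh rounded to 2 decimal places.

(-1.77, 6.97)

Paired design: SE = s_d/√n = 15.3/√47 = 2.2317.
z* = 1.960; margin of error = 1.960 × 2.2317 = 4.3741.
2.6 ± 4.3741 → (-1.77, 6.97).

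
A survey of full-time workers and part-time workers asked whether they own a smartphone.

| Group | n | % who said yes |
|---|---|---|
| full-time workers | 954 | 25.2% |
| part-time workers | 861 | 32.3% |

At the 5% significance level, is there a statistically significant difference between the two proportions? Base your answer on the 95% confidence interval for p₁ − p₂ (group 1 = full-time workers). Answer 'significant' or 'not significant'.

significant

Each SE is √(p̂(1−p̂)/n): √(0.2520·0.7480/954) = 0.01406 and √(0.3230·0.6770/861) = 0.01594.
SE(p̂₁ − p̂₂) = √(SE₁² + SE₂²) = √(0.0001976836 + 0.0002540836) = 0.02125, since the two samples are independent.
At 95% confidence z* = 1.960; margin = 1.960 × 0.02125 = 0.04165.
The difference is 0.2520 − 0.3230 = -0.0710, so the interval is -0.0710 ± 0.04165 = (-0.11265, -0.02935).
The interval (-0.11265, -0.02935) does not contain 0, so the difference is significant.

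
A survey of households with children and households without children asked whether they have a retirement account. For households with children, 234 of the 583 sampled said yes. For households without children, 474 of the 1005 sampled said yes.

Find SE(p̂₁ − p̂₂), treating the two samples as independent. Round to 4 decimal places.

0.0257

First, p̂₁ = 234/583 = 0.4014; p̂₂ = 474/1005 = 0.4716.
The two standard errors are √(0.4014×0.5986/583) = 0.02030 and √(0.4716×0.5284/1005) = 0.01575.
Because the samples are independent, SE_diff = √(0.02030² + 0.01575²) = 0.02569.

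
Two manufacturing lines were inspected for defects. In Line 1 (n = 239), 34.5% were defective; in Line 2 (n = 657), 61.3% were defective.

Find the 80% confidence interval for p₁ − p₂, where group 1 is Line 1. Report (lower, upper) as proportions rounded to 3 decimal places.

SE₁ = √(p̂₁(1−p̂₁)/n₁) = √(0.3450·0.6550/239) = 0.03075; SE₂ = √(0.6130·0.3870/657) = 0.01900.
Independent samples: SE of the difference = √(SE₁² + SE₂²) = √(0.0009455625 + 0.000361) = 0.03615.
z* for 80% confidence is 1.282, so the margin of error is 1.282 × 0.03615 = 0.04634.
Point estimate p̂₁ − p̂₂ = 0.3450 − 0.6130 = -0.2680.
-0.2680 ± 0.04634 → (-0.314, -0.222).

(-0.314, -0.222)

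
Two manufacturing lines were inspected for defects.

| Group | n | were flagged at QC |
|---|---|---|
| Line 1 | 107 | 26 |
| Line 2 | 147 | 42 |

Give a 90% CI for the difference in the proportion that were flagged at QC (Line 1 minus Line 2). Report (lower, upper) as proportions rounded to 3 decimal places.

(-0.134, 0.049)

p̂₁ = 26/107 = 0.2430 and p̂₂ = 42/147 = 0.2857.
SE₁ = √(p̂₁(1−p̂₁)/n₁) = √(0.2430·0.7570/107) = 0.04146; SE₂ = √(0.2857·0.7143/147) = 0.03726.
Independent samples: SE of the difference = √(SE₁² + SE₂²) = √(0.0017189316 + 0.0013883076) = 0.05574.
z* for 90% confidence is 1.645, so the margin of error is 1.645 × 0.05574 = 0.09169.
Point estimate p̂₁ − p̂₂ = 0.2430 − 0.2857 = -0.0427.
-0.0427 ± 0.09169 → (-0.134, 0.049).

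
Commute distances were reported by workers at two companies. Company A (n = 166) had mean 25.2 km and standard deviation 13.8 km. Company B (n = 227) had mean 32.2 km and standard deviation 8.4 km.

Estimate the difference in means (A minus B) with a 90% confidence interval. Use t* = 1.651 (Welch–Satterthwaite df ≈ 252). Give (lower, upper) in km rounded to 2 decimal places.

(-8.99, -5.01)

SE₁ = s₁/√n₁ = 13.8/√166 = 1.0711; SE₂ = 8.4/√227 = 0.5575.
Independent samples, unequal variances: SE_diff = √(SE₁² + SE₂²) = √(1.14725521 + 0.31080625) = 1.2075.
t* = 1.651, so margin of error = 1.651 × 1.2075 = 1.9936.
Difference in means = 25.2 − 32.2 = -7.0000.
-7.0000 ± 1.9936 → (-8.99, -5.01).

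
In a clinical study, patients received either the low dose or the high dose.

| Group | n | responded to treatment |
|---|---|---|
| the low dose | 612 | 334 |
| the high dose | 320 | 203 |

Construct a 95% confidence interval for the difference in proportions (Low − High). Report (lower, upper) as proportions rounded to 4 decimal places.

Sample proportions: 334/612 = 0.5458, 203/320 = 0.6344.
Each SE is √(p̂(1−p̂)/n): √(0.5458·0.4542/612) = 0.02013 and √(0.6344·0.3656/320) = 0.02692.
SE(p̂₁ − p̂₂) = √(SE₁² + SE₂²) = √(0.0004052169 + 0.0007246864) = 0.03361, since the two samples are independent.
At 95% confidence z* = 1.960; margin = 1.960 × 0.03361 = 0.06588.
The difference is 0.5458 − 0.6344 = -0.0886, so the interval is -0.0886 ± 0.06588 = (-0.1545, -0.0227).

(-0.1545, -0.0227)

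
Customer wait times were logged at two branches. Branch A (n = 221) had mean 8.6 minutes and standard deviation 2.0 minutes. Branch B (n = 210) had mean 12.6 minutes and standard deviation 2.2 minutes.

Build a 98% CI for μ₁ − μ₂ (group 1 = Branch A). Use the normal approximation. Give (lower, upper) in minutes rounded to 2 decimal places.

Per-group SEs: s₁/√n₁ = 2.0/√221 = 0.1345, s₂/√n₂ = 2.2/√210 = 0.1518.
Unpooled SE of the difference: √(0.01809025 + 0.02304324) = 0.2028.
Margin of error = z* · SE = 2.326 × 0.2028 = 0.4717.
x̄₁ − x̄₂ = 8.6 − 12.6 = -4.0000.
CI: -4.0000 ± 0.4717 = (-4.47, -3.53).

(-4.47, -3.53)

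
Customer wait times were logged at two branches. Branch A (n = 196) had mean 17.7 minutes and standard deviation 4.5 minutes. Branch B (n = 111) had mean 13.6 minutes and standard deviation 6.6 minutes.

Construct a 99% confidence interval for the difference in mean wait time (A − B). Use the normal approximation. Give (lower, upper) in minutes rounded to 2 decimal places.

(2.29, 5.91)

SE₁ = s₁/√n₁ = 4.5/√196 = 0.3214; SE₂ = 6.6/√111 = 0.6264.
Independent samples, unequal variances: SE_diff = √(SE₁² + SE₂²) = √(0.10329796 + 0.39237696) = 0.7040.
z* = 2.576, so margin of error = 2.576 × 0.7040 = 1.8135.
Difference in means = 17.7 − 13.6 = 4.1000.
4.1000 ± 1.8135 → (2.29, 5.91).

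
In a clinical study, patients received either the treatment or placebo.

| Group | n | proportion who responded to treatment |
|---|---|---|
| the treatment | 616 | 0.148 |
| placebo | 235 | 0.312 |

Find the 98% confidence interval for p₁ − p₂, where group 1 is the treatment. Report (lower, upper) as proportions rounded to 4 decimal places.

Each SE is √(p̂(1−p̂)/n): √(0.1480·0.8520/616) = 0.01431 and √(0.3120·0.6880/235) = 0.03022.
SE(p̂₁ − p̂₂) = √(SE₁² + SE₂²) = √(0.0002047761 + 0.0009132484) = 0.03344, since the two samples are independent.
At 98% confidence z* = 2.326; margin = 2.326 × 0.03344 = 0.07778.
The difference is 0.1480 − 0.3120 = -0.1640, so the interval is -0.1640 ± 0.07778 = (-0.2418, -0.0862).

(-0.2418, -0.0862)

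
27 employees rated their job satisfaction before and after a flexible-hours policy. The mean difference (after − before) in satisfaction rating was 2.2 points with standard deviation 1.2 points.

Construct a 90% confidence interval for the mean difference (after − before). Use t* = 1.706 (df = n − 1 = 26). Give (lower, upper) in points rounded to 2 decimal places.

Paired design: SE = s_d/√n = 1.2/√27 = 0.2309.
t* = 1.706; margin of error = 1.706 × 0.2309 = 0.3939.
2.2 ± 0.3939 → (1.81, 2.59).

(1.81, 2.59)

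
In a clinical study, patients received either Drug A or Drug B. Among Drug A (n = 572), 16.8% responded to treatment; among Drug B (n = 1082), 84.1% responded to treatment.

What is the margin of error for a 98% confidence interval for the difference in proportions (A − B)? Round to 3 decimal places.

0.045

The two standard errors are √(0.1680×0.8320/572) = 0.01563 and √(0.8410×0.1590/1082) = 0.01112.
Because the samples are independent, SE_diff = √(0.01563² + 0.01112²) = 0.01918.
Using z* = 2.326 for 98%, ME = 2.326 × 0.01918 = 0.04461.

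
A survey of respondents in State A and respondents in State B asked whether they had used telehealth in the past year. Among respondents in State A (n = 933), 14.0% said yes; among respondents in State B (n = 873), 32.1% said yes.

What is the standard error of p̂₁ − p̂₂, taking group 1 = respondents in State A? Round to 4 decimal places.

SE₁ = √(p̂₁(1−p̂₁)/n₁) = √(0.1400·0.8600/933) = 0.01136; SE₂ = √(0.3210·0.6790/873) = 0.01580.
Independent samples: SE of the difference = √(SE₁² + SE₂²) = √(0.0001290496 + 0.00024964) = 0.01946.

0.0195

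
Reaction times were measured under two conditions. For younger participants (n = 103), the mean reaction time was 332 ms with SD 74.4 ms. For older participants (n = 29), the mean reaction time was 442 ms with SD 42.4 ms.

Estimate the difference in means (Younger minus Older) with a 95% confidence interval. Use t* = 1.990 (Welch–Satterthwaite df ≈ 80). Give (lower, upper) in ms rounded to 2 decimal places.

(-131.41, -88.59)

Per-group SEs: s₁/√n₁ = 74.4/√103 = 7.3308, s₂/√n₂ = 42.4/√29 = 7.8735.
Unpooled SE of the difference: √(53.74062864 + 61.99200225) = 10.7579.
Margin of error = t* · SE = 1.990 × 10.7579 = 21.4082.
x̄₁ − x̄₂ = 332 − 442 = -110.0000.
CI: -110.0000 ± 21.4082 = (-131.41, -88.59).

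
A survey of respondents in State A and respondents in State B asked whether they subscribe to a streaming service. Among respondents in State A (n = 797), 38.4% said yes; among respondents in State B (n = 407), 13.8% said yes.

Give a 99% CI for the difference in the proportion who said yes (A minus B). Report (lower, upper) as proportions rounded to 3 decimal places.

SE₁ = √(p̂₁(1−p̂₁)/n₁) = √(0.3840·0.6160/797) = 0.01723; SE₂ = √(0.1380·0.8620/407) = 0.01710.
Independent samples: SE of the difference = √(SE₁² + SE₂²) = √(0.0002968729 + 0.00029241) = 0.02428.
z* for 99% confidence is 2.576, so the margin of error is 2.576 × 0.02428 = 0.06255.
Point estimate p̂₁ − p̂₂ = 0.3840 − 0.1380 = 0.2460.
0.2460 ± 0.06255 → (0.183, 0.309).

(0.183, 0.309)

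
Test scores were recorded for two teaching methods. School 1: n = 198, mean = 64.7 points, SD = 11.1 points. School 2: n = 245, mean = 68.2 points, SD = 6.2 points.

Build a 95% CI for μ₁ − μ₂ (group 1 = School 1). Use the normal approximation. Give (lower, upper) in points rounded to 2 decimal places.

SE₁ = s₁/√n₁ = 11.1/√198 = 0.7888; SE₂ = 6.2/√245 = 0.3961.
Independent samples, unequal variances: SE_diff = √(SE₁² + SE₂²) = √(0.62220544 + 0.15689521) = 0.8827.
z* = 1.960, so margin of error = 1.960 × 0.8827 = 1.7301.
Difference in means = 64.7 − 68.2 = -3.5000.
-3.5000 ± 1.7301 → (-5.23, -1.77).

(-5.23, -1.77)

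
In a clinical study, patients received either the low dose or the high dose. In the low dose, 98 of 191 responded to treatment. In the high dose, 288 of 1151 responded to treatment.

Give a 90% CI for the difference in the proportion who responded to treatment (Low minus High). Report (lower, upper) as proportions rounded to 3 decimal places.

(0.200, 0.326)

p̂₁ = 98/191 = 0.5131 and p̂₂ = 288/1151 = 0.2502.
SE₁ = √(p̂₁(1−p̂₁)/n₁) = √(0.5131·0.4869/191) = 0.03617; SE₂ = √(0.2502·0.7498/1151) = 0.01277.
Independent samples: SE of the difference = √(SE₁² + SE₂²) = √(0.0013082689 + 0.0001630729) = 0.03836.
z* for 90% confidence is 1.645, so the margin of error is 1.645 × 0.03836 = 0.06310.
Point estimate p̂₁ − p̂₂ = 0.5131 − 0.2502 = 0.2629.
0.2629 ± 0.06310 → (0.200, 0.326).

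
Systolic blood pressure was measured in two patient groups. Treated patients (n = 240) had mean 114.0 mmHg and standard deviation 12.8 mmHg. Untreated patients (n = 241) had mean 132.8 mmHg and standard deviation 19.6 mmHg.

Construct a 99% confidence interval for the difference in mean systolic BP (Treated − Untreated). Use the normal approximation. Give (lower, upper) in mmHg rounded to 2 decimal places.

SE₁ = s₁/√n₁ = 12.8/√240 = 0.8262; SE₂ = 19.6/√241 = 1.2625.
Independent samples, unequal variances: SE_diff = √(SE₁² + SE₂²) = √(0.68260644 + 1.59390625) = 1.5088.
z* = 2.576, so margin of error = 2.576 × 1.5088 = 3.8867.
Difference in means = 114.0 − 132.8 = -18.8000.
-18.8000 ± 3.8867 → (-22.69, -14.91).

(-22.69, -14.91)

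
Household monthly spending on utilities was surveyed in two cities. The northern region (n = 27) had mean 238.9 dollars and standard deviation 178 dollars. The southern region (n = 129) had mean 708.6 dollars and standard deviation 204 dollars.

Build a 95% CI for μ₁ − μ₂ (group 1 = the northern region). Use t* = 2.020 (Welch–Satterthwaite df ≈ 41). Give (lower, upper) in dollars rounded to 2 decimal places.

(-547.83, -391.57)

Standard errors of each mean: 178/√27 = 34.2561 and 204/√129 = 17.9612.
SE(x̄₁ − x̄₂) = √(34.2561² + 17.9612²) = 38.6793 for independent samples with unequal variances.
With t* = 2.020, the margin is 2.020 × 38.6793 = 78.1322.
x̄₁ − x̄₂ = 238.9 − 708.6 = -469.7000; the interval is -469.7000 ± 78.1322 = (-547.83, -391.57).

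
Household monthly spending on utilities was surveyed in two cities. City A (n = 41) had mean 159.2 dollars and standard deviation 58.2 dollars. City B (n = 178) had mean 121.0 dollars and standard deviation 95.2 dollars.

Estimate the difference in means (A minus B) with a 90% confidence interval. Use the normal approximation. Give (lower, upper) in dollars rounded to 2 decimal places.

(19.19, 57.21)

Standard errors of each mean: 58.2/√41 = 9.0893 and 95.2/√178 = 7.1355.
SE(x̄₁ − x̄₂) = √(9.0893² + 7.1355²) = 11.5555 for independent samples with unequal variances.
With z* = 1.645, the margin is 1.645 × 11.5555 = 19.0088.
x̄₁ − x̄₂ = 159.2 − 121.0 = 38.2000; the interval is 38.2000 ± 19.0088 = (19.19, 57.21).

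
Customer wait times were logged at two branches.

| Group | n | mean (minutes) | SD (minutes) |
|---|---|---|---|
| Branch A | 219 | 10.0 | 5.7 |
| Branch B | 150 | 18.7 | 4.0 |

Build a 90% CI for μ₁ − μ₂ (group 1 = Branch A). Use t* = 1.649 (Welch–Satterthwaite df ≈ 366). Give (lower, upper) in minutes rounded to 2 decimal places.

Standard errors of each mean: 5.7/√219 = 0.3852 and 4.0/√150 = 0.3266.
SE(x̄₁ − x̄₂) = √(0.3852² + 0.3266²) = 0.5050 for independent samples with unequal variances.
With t* = 1.649, the margin is 1.649 × 0.5050 = 0.8327.
x̄₁ − x̄₂ = 10.0 − 18.7 = -8.7000; the interval is -8.7000 ± 0.8327 = (-9.53, -7.87).

(-9.53, -7.87)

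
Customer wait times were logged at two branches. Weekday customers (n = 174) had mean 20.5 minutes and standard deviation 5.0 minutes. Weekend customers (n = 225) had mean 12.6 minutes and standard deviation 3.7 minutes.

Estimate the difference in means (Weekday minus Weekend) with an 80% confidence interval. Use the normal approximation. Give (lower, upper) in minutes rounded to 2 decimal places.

(7.32, 8.48)

Standard errors of each mean: 5.0/√174 = 0.3790 and 3.7/√225 = 0.2467.
SE(x̄₁ − x̄₂) = √(0.3790² + 0.2467²) = 0.4522 for independent samples with unequal variances.
With z* = 1.282, the margin is 1.282 × 0.4522 = 0.5797.
x̄₁ − x̄₂ = 20.5 − 12.6 = 7.9000; the interval is 7.9000 ± 0.5797 = (7.32, 8.48).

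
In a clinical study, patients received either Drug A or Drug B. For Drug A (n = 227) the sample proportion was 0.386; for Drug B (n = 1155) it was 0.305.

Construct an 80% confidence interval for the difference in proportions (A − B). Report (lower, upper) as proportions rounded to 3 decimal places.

(0.036, 0.126)

The two standard errors are √(0.3860×0.6140/227) = 0.03231 and √(0.3050×0.6950/1155) = 0.01355.
Because the samples are independent, SE_diff = √(0.03231² + 0.01355²) = 0.03504.
Using z* = 1.282 for 80%, ME = 1.282 × 0.03504 = 0.04492.
p̂₁ − p̂₂ = 0.0810; interval 0.0810 ± 0.04492 gives (0.036, 0.126).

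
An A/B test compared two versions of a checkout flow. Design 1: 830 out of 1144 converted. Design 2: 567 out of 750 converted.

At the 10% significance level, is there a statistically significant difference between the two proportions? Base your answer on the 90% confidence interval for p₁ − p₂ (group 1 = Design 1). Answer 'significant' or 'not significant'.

not significant

First, p̂₁ = 830/1144 = 0.7255; p̂₂ = 567/750 = 0.7560.
The two standard errors are √(0.7255×0.2745/1144) = 0.01319 and √(0.7560×0.2440/750) = 0.01568.
Because the samples are independent, SE_diff = √(0.01319² + 0.01568²) = 0.02049.
Using z* = 1.645 for 90%, ME = 1.645 × 0.02049 = 0.03371.
p̂₁ − p̂₂ = -0.0305; interval -0.0305 ± 0.03371 gives (-0.06421, 0.00321).
The interval (-0.06421, 0.00321) contains 0, so the difference is not significant.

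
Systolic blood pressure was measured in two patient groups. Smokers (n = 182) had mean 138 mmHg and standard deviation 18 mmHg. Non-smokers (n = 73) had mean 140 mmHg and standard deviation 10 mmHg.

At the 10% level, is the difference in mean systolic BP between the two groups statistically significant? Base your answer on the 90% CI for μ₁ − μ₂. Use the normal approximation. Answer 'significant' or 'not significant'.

not significant

SE₁ = s₁/√n₁ = 18/√182 = 1.3342; SE₂ = 10/√73 = 1.1704.
Independent samples, unequal variances: SE_diff = √(SE₁² + SE₂²) = √(1.78008964 + 1.36983616) = 1.7748.
z* = 1.645, so margin of error = 1.645 × 1.7748 = 2.9195.
Difference in means = 138 − 140 = -2.0000.
-2.0000 ± 2.9195 → (-4.9195, 0.9195).
The interval (-4.9195, 0.9195) contains 0, so the difference is not significant.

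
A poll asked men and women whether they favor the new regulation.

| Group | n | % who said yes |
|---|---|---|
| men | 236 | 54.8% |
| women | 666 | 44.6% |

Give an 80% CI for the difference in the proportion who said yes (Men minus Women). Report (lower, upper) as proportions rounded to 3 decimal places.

(0.054, 0.150)

The two standard errors are √(0.5480×0.4520/236) = 0.03240 and √(0.4460×0.5540/666) = 0.01926.
Because the samples are independent, SE_diff = √(0.03240² + 0.01926²) = 0.03769.
Using z* = 1.282 for 80%, ME = 1.282 × 0.03769 = 0.04832.
p̂₁ − p̂₂ = 0.1020; interval 0.1020 ± 0.04832 gives (0.054, 0.150).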